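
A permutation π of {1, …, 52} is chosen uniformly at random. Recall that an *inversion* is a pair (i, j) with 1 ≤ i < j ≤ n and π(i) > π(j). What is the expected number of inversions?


Write X = Σ X_I over the C(52, 2) = 1326 pairs i < j, with X_I the indicator of one inversion.
There are 1326 indicators.
For each fixed pair i < j, the values π(i) and π(j) are two distinct elements of {1, …, 52} in uniformly random order; by symmetry P[π(i) > π(j)] = 1/2.
By linearity: E[X] = 1326 · (1/2) = C(52, 2) · (1/2) = 1326/2 = 663 ≈ 663.000000.

E[X] = 663 = 663.000000.


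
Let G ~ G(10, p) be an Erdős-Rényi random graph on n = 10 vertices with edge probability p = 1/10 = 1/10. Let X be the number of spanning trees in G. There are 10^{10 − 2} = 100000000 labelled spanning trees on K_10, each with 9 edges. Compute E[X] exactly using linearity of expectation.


K_10 has 10^{10 − 2} = 100000000 labelled spanning trees.
For each such spanning tree H, let X_H = 1 if all 9 edges of H are present in G. Then P[X_H = 1] = p^{9} = (1/10)^{9} = 1/1000000000.
By linearity of expectation: E[X] = Σ_H E[X_H] = 100000000 · p^{9} = 100000000 · 1/1000000000 = 1/10.
Numerically: E[X] ≈ 0.1.

E[X] = 100000000 · (1/10)^{9} = 1/10 ≈ 0.1.


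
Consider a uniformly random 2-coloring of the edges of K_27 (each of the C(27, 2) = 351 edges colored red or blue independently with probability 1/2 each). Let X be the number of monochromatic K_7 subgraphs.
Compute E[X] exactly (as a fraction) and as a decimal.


Let X = Σ_S X_S over the C(27, 7) = 888030 subsets S of size 7, where X_S = 1 if the K_7 on S is monochromatic.
For a fixed S, the K_7 on S has C(7, 2) = 21 edges. P[all 21 edges red] = (1/2)^21, and likewise for blue, so P[monochromatic] = 2·(1/2)^21 = 2^{1 − 21} = 1/1048576.
Summing: E[X] = C(27, 7) · 2^{1 − 21} = 888030 · 1/1048576 = 444015/524288.
Numerically: E[X] ≈ 0.847.

E[X] = C(27,7)·2^(1−C(7,2)) = 444015/524288 ≈ 0.847.


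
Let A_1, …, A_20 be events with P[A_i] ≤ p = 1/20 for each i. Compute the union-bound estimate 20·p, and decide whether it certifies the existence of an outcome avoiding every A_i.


Union bound: P[∪_{i=1}^{20} A_i] ≤ Σ_i P[A_i] ≤ 20·p = 20·(1/20) = 1.
Numerically: 1 ≈ 1.00000.
Is 1 < 1? NO.
Since the bound 1 is ≥ 1, the union bound is uninformative here; it does NOT by itself certify existence.

20·p = 1 ≈ 1.00000; existence NOT certified by the union bound.


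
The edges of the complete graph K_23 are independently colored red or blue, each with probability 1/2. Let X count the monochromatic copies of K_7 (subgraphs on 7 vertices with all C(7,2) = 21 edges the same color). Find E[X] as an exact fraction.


Let X = Σ_S X_S over the C(23, 7) = 245157 subsets S of size 7, where X_S = 1 if the K_7 on S is monochromatic.
For a fixed S, the K_7 on S has C(7, 2) = 21 edges. P[all 21 edges red] = (1/2)^21, and likewise for blue, so P[monochromatic] = 2·(1/2)^21 = 2^{1 − 21} = 1/1048576.
Summing: E[X] = C(23, 7) · 2^{1 − 21} = 245157 · 1/1048576 = 245157/1048576.
Numerically: E[X] ≈ 0.234.

E[X] = C(23,7)·2^(1−C(7,2)) = 245157/1048576 ≈ 0.234.


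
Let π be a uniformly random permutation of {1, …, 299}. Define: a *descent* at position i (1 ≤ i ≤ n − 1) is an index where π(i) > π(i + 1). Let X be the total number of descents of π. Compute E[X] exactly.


Write X = Σ X_I over i = 1, …, 298, with X_I the indicator of one descent.
There are 298 indicators.
For each fixed i, the pair (π(i), π(i+1)) is a uniformly random ordered pair of distinct values from {1, …, 299}; by symmetry P[π(i) > π(i+1)] = 1/2.
By linearity: E[X] = 298 · (1/2) = (299 − 1) · (1/2) = 149 ≈ 149.000.

E[X] = 149 = 149.000.


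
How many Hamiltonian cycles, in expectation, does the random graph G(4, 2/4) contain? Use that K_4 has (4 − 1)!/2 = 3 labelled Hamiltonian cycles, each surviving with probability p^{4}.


K_4 has (4 − 1)!/2 = 3 labelled Hamiltonian cycles.
For each such Hamiltonian cycle H, let X_H = 1 if all 4 edges of H are present in G. Then P[X_H = 1] = p^{4} = (1/2)^{4} = 1/16.
By linearity: E[X] = Σ_H E[X_H] = 3 · p^{4} = 3 · 1/16 = 3/16.
Numerically: E[X] ≈ 0.1875.

E[X] = 3 · (1/2)^{4} = 3/16 ≈ 0.1875.


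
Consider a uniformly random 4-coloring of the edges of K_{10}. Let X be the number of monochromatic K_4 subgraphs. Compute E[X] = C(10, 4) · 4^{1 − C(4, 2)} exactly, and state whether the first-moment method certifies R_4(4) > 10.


E[X] = C(10, 4) · 4^{1 − 6} = 210 · 4^{−5} = 210/1024.
As a reduced fraction: E[X] = 105/512 ≈ 0.205.
Is E[X] < 1? YES.
Since E[X] < 1, there exists a 4-coloring of K_{10} with no monochromatic K_4; hence R_4(4) > 10.

E[X] = 105/512 ≈ 0.205; E[X] < 1, so R_4(4) > 10.


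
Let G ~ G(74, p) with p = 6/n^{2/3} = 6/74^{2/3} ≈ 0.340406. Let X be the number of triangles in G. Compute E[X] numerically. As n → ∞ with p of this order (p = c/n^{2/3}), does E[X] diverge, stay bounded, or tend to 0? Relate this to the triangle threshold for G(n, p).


Number of potential triangles: C(74, 3) = 64824.
Each occurs with probability p³ ≈ (0.340406)³ ≈ 3.94448503e-02.
By linearity: E[X] = C(74, 3)·p³ ≈ 64824 · 3.94448503e-02 ≈ 2556.972973.
Since α = 2/3 < 1, p = c/n^{2/3} ≫ 1/n is above the triangle threshold p ~ 1/n. Asymptotically E[X] ~ (c³/6)·n^{3(1−α)} = (6³/6)·n^{1} → ∞; triangles are abundant w.h.p.

E[X] ≈ 2556.972973; in regime p = Θ(1/n^{2/3}) E[X] diverges (above the triangle threshold p ~ 1/n).


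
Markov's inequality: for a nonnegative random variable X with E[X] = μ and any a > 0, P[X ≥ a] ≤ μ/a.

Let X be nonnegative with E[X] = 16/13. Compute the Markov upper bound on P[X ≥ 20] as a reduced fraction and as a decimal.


μ = E[X] = 16/13, a = 20.
Markov: P[X ≥ 20] ≤ μ/a = (16/13)/20 = 4/65.
Numerically: ≈ 0.061538.
(Since a = 20 > μ = 1.230769, the bound 4/65 is < 1 and informative.)

P[X ≥ 20] ≤ 4/65 ≈ 0.061538.


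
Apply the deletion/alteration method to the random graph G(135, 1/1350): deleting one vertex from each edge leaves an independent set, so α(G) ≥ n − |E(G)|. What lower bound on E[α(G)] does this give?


E[|E(G)|] = C(135, 2)·p = 9045 · (1/1350) = 67/10.
E[α(G)] ≥ n − E[|E(G)|] = 135 − 67/10 = 1283/10.
Numerically: ≈ 128.30000.
(This is only a lower bound; the true E[α(G)] may be larger.)

E[α(G)] ≥ 1283/10 ≈ 128.30000.


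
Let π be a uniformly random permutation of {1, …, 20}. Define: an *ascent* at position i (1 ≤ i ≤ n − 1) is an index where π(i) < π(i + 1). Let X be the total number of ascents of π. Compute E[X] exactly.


Write X = Σ X_I over i = 1, …, 19, with X_I the indicator of one ascent.
There are 19 indicators.
For each fixed i, the pair (π(i), π(i+1)) is a uniformly random ordered pair of distinct values from {1, …, 20}; by symmetry P[π(i) < π(i+1)] = 1/2.
By linearity: E[X] = 19 · (1/2) = (20 − 1) · (1/2) = 19/2 ≈ 9.500.

E[X] = 19/2 = 9.500.


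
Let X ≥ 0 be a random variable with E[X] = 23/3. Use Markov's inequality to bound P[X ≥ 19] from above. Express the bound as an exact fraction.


μ = E[X] = 23/3, a = 19.
Markov: P[X ≥ 19] ≤ μ/a = (23/3)/19 = 23/57.
Numerically: ≈ 0.403509.
(Since a = 19 > μ = 7.666667, the bound 23/57 is < 1 and informative.)

P[X ≥ 19] ≤ 23/57 ≈ 0.403509.


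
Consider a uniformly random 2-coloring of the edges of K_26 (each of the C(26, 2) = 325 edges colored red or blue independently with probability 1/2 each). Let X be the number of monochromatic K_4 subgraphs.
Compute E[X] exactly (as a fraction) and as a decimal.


Let X = Σ_S X_S over the C(26, 4) = 14950 subsets S of size 4, where X_S = 1 if the K_4 on S is monochromatic.
For a fixed S, the K_4 on S has C(4, 2) = 6 edges. P[all 6 edges red] = (1/2)^6, and likewise for blue, so P[monochromatic] = 2·(1/2)^6 = 2^{1 − 6} = 1/32.
By linearity: E[X] = C(26, 4) · 2^{1 − 6} = 14950 · 1/32 = 7475/16.
Numerically: E[X] ≈ 467.188.

E[X] = C(26,4)·2^(1−C(4,2)) = 7475/16 ≈ 467.188.


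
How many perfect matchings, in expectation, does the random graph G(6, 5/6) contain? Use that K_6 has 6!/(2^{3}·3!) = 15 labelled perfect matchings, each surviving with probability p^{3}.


K_6 has 6!/(2^{3}·3!) = 15 labelled perfect matchings.
For each such perfect matching H, let X_H = 1 if all 3 edges of H are present in G. Then P[X_H = 1] = p^{3} = (5/6)^{3} = 125/216.
By linearity: E[X] = Σ_H E[X_H] = 15 · p^{3} = 15 · 125/216 = 625/72.
Numerically: E[X] ≈ 8.681.

E[X] = 15 · (5/6)^{3} = 625/72 ≈ 8.681.


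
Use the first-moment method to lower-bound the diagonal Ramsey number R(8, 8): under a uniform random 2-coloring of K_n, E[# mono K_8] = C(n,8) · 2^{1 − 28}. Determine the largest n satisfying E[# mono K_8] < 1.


We need C(n, 8) · 2^{1 − 28} < 1, i.e. C(n, 8) < 2^{28 − 1} = 134217728.
Check values of n near the boundary:
  n = 41: C(41, 8) = 95548245; 95548245 < 134217728? YES
  n = 42: C(42, 8) = 118030185; 118030185 < 134217728? YES
  n = 43: C(43, 8) = 145008513; 145008513 < 134217728? NO
The largest n with C(n, 8) < 134217728 is n = 42 (where E[X] = 118030185/134217728 ≈ 0.879393). Hence R(8, 8) > 42, i.e. R(8, 8) ≥ 43.

Largest n = 42; hence R(8, 8) > 42.


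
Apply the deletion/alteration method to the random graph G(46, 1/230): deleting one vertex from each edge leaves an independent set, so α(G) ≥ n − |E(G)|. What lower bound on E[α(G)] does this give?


E[|E(G)|] = C(46, 2)·p = 1035 · (1/230) = 9/2.
E[α(G)] ≥ n − E[|E(G)|] = 46 − 9/2 = 83/2.
Numerically: ≈ 41.50000.
(This is only a lower bound; the true E[α(G)] may be larger.)

E[α(G)] ≥ 83/2 ≈ 41.50000.


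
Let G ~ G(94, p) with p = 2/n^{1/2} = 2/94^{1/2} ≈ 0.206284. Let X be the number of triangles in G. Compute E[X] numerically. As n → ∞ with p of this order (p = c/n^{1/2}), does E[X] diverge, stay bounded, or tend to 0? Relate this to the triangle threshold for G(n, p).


Number of potential triangles: C(94, 3) = 134044.
Each occurs with probability p³ ≈ (0.206284)³ ≈ 8.77805316e-03.
By linearity: E[X] = C(94, 3)·p³ ≈ 134044 · 8.77805316e-03 ≈ 1176.645358.
Since α = 1/2 < 1, p = c/n^{1/2} ≫ 1/n is above the triangle threshold p ~ 1/n. Asymptotically E[X] ~ (c³/6)·n^{3(1−α)} = (2³/6)·n^{1.5} → ∞; triangles are abundant w.h.p.

E[X] ≈ 1176.645358; in regime p = Θ(1/n^{1/2}) E[X] diverges (above the triangle threshold p ~ 1/n).


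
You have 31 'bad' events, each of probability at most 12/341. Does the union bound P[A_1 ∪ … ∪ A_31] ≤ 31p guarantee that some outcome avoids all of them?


Union bound: P[∪_{i=1}^{31} A_i] ≤ Σ_i P[A_i] ≤ 31·p = 31·(12/341) = 12/11.
Numerically: 12/11 ≈ 1.0909091.
Is 12/11 < 1? NO.
Since the bound 12/11 is ≥ 1, the union bound is uninformative here; it does NOT by itself certify existence.

31·p = 12/11 ≈ 1.0909091; existence NOT certified by the union bound.


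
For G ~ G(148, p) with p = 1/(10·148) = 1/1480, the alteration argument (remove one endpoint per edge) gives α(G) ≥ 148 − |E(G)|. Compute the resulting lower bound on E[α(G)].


E[|E(G)|] = C(148, 2)·p = 10878 · (1/1480) = 147/20.
E[α(G)] ≥ n − E[|E(G)|] = 148 − 147/20 = 2813/20.
Numerically: ≈ 140.6500.
(This is only a lower bound; the true E[α(G)] may be larger.)

E[α(G)] ≥ 2813/20 ≈ 140.6500.


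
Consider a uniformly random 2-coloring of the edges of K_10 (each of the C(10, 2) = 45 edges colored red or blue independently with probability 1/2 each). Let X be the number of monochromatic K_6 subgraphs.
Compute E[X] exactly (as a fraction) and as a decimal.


Let X = Σ_S X_S over the C(10, 6) = 210 subsets S of size 6, where X_S = 1 if the K_6 on S is monochromatic.
For a fixed S, the K_6 on S has C(6, 2) = 15 edges. P[all 15 edges red] = (1/2)^15, and likewise for blue, so P[monochromatic] = 2·(1/2)^15 = 2^{1 − 15} = 1/16384.
Summing: E[X] = C(10, 6) · 2^{1 − 15} = 210 · 1/16384 = 105/8192.
Numerically: E[X] ≈ 0.01282.

E[X] = C(10,6)·2^(1−C(6,2)) = 105/8192 ≈ 0.01282.


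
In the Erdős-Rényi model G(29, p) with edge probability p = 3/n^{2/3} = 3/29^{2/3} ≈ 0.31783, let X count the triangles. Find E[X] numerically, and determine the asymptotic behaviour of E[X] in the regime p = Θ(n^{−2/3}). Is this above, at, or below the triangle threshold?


Number of potential triangles: C(29, 3) = 3654.
Each occurs with probability p³ ≈ (0.31783)³ ≈ 3.2104637e-02.
By linearity: E[X] = C(29, 3)·p³ ≈ 3654 · 3.2104637e-02 ≈ 117.31034.
Since α = 2/3 < 1, p = c/n^{2/3} ≫ 1/n is above the triangle threshold p ~ 1/n. Asymptotically E[X] ~ (c³/6)·n^{3(1−α)} = (3³/6)·n^{1} → ∞; triangles are abundant w.h.p.

E[X] ≈ 117.31034; in regime p = Θ(1/n^{2/3}) E[X] diverges (above the triangle threshold p ~ 1/n).


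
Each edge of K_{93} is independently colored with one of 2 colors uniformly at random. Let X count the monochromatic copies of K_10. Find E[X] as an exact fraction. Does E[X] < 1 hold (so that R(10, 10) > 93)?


E[X] = C(93, 10) · 2^{1 − 45} = 8079421007658 · 2^{−44} = 8079421007658/17592186044416.
As a reduced fraction: E[X] = 4039710503829/8796093022208 ≈ 0.459.
Is E[X] < 1? YES.
Since E[X] < 1, there exists a 2-coloring of K_{93} with no monochromatic K_10; hence R(10, 10) > 93.

E[X] = 4039710503829/8796093022208 ≈ 0.459; E[X] < 1, so R(10, 10) > 93.


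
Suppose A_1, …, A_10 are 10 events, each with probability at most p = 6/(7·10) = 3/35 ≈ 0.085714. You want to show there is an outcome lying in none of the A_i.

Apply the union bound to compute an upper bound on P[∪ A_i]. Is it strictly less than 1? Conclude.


Union bound: P[∪_{i=1}^{10} A_i] ≤ Σ_i P[A_i] ≤ 10·p = 10·(3/35) = 6/7.
Numerically: 6/7 ≈ 0.857143.
Is 6/7 < 1? YES.
Since P[∪ A_i] ≤ 6/7 < 1, the complement has P[∩ A_i^c] ≥ 1 − 6/7 = 1/7 > 0, so some outcome avoids every A_i.

10·p = 6/7 ≈ 0.857143; existence CERTIFIED by the union bound.


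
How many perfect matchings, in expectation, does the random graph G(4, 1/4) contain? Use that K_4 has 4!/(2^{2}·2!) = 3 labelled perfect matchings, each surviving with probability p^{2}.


K_4 has 4!/(2^{2}·2!) = 3 labelled perfect matchings.
For each such perfect matching H, let X_H = 1 if all 2 edges of H are present in G. Then P[X_H = 1] = p^{2} = (1/4)^{2} = 1/16.
By linearity: E[X] = Σ_H E[X_H] = 3 · p^{2} = 3 · 1/16 = 3/16.
Numerically: E[X] ≈ 0.1875.

E[X] = 3 · (1/4)^{2} = 3/16 ≈ 0.1875.


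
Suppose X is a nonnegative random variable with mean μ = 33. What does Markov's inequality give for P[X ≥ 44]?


μ = E[X] = 33, a = 44.
Markov: P[X ≥ 44] ≤ μ/a = (33)/44 = 3/4.
Numerically: ≈ 0.7500.
(Since a = 44 > μ = 33.0000, the bound 3/4 is < 1 and informative.)

P[X ≥ 44] ≤ 3/4 ≈ 0.7500.


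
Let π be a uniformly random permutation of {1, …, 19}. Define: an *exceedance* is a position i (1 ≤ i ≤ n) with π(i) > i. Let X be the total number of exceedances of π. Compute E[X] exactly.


Write X = Σ_{i=1}^{19} X_i, where X_i = 1_{π(i) > i}.
For each fixed i, π(i) is uniform over {1, …, 19} (marginal of a uniform permutation), so P[π(i) > i] = (n − i)/n. Summing: Σ_{i=1}^{19} (n − i)/n = (0 + 1 + … + 18)/19 = 19(19 − 1)/(2·19) = (19 − 1)/2.
Hence E[X] = Σ_{i=1}^{19} (19 − i)/19 = 9 ≈ 9.000000.

E[X] = 9 = 9.000000.


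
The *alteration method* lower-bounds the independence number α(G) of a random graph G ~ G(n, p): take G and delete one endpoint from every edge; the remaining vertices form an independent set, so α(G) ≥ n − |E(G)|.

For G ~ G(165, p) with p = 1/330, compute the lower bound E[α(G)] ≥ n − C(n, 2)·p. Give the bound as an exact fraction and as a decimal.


E[|E(G)|] = C(165, 2)·p = 13530 · (1/330) = 41.
E[α(G)] ≥ n − E[|E(G)|] = 165 − 41 = 124.
Numerically: ≈ 124.000000.
(This is only a lower bound; the true E[α(G)] may be larger.)

E[α(G)] ≥ 124 ≈ 124.000000.


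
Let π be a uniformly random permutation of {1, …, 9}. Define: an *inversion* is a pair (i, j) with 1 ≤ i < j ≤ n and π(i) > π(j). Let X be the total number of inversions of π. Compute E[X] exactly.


Write X = Σ X_I over the C(9, 2) = 36 pairs i < j, with X_I the indicator of one inversion.
There are 36 indicators.
For each fixed pair i < j, the values π(i) and π(j) are two distinct elements of {1, …, 9} in uniformly random order; by symmetry P[π(i) > π(j)] = 1/2.
By linearity: E[X] = 36 · (1/2) = C(9, 2) · (1/2) = 36/2 = 18 ≈ 18.00000.

E[X] = 18 = 18.00000.


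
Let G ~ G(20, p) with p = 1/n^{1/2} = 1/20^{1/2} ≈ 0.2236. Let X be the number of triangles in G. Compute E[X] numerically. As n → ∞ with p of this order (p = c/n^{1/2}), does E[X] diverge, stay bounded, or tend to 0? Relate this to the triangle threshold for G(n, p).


Number of potential triangles: C(20, 3) = 1140.
Each occurs with probability p³ ≈ (0.2236)³ ≈ 1.118034e-02.
By linearity: E[X] = C(20, 3)·p³ ≈ 1140 · 1.118034e-02 ≈ 12.7456.
Since α = 1/2 < 1, p = c/n^{1/2} ≫ 1/n is above the triangle threshold p ~ 1/n. Asymptotically E[X] ~ (c³/6)·n^{3(1−α)} = (1³/6)·n^{1.5} → ∞; triangles are abundant w.h.p.

E[X] ≈ 12.7456; in regime p = Θ(1/n^{1/2}) E[X] diverges (above the triangle threshold p ~ 1/n).


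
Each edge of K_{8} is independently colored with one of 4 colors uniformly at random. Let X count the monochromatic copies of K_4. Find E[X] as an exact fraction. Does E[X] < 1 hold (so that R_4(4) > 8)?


E[X] = C(8, 4) · 4^{1 − 6} = 70 · 4^{−5} = 70/1024.
As a reduced fraction: E[X] = 35/512 ≈ 0.0683594.
Is E[X] < 1? YES.
Since E[X] < 1, there exists a 4-coloring of K_{8} with no monochromatic K_4; hence R_4(4) > 8.

E[X] = 35/512 ≈ 0.0683594; E[X] < 1, so R_4(4) > 8.


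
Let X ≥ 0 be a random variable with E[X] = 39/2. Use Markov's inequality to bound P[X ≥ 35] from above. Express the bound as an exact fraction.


μ = E[X] = 39/2, a = 35.
Markov: P[X ≥ 35] ≤ μ/a = (39/2)/35 = 39/70.
Numerically: ≈ 0.5571.
(Since a = 35 > μ = 19.5000, the bound 39/70 is < 1 and informative.)

P[X ≥ 35] ≤ 39/70 ≈ 0.5571.


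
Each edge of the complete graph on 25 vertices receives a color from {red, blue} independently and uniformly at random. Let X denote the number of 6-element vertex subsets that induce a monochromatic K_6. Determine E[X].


Let X = Σ_S X_S over the C(25, 6) = 177100 subsets S of size 6, where X_S = 1 if the K_6 on S is monochromatic.
For a fixed S, the K_6 on S has C(6, 2) = 15 edges. P[all 15 edges red] = (1/2)^15, and likewise for blue, so P[monochromatic] = 2·(1/2)^15 = 2^{1 − 15} = 1/16384.
Summing: E[X] = C(25, 6) · 2^{1 − 15} = 177100 · 1/16384 = 44275/4096.
Numerically: E[X] ≈ 10.809326.

E[X] = C(25,6)·2^(1−C(6,2)) = 44275/4096 ≈ 10.809326.


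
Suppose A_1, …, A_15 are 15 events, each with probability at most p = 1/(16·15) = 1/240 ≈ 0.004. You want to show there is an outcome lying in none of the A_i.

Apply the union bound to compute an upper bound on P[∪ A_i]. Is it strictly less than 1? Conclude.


Union bound: P[∪_{i=1}^{15} A_i] ≤ Σ_i P[A_i] ≤ 15·p = 15·(1/240) = 1/16.
Numerically: 1/16 ≈ 0.062.
Is 1/16 < 1? YES.
Since P[∪ A_i] ≤ 1/16 < 1, the complement has P[∩ A_i^c] ≥ 1 − 1/16 = 15/16 > 0, so some outcome avoids every A_i.

15·p = 1/16 ≈ 0.062; existence CERTIFIED by the union bound.


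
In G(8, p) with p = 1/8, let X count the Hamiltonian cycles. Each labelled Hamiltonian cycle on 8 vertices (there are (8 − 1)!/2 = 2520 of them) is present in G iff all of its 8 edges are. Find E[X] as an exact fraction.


K_8 has (8 − 1)!/2 = 2520 labelled Hamiltonian cycles.
For each such Hamiltonian cycle H, let X_H = 1 if all 8 edges of H are present in G. Then P[X_H = 1] = p^{8} = (1/8)^{8} = 1/16777216.
By linearity of expectation: E[X] = Σ_H E[X_H] = 2520 · p^{8} = 2520 · 1/16777216 = 315/2097152.
Numerically: E[X] ≈ 0.0001502.

E[X] = 2520 · (1/8)^{8} = 315/2097152 ≈ 0.0001502.


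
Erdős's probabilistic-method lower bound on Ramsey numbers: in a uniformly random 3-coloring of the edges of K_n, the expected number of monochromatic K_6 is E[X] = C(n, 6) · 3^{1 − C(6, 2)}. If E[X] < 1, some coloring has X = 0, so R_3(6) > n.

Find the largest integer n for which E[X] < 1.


We need C(n, 6) · 3^{1 − 15} < 1, i.e. C(n, 6) < 3^{15 − 1} = 4782969.
Check values of n near the boundary:
  n = 37: C(37, 6) = 2324784; 2324784 < 4782969? YES
  n = 38: C(38, 6) = 2760681; 2760681 < 4782969? YES
  n = 39: C(39, 6) = 3262623; 3262623 < 4782969? YES
  n = 40: C(40, 6) = 3838380; 3838380 < 4782969? YES
  n = 41: C(41, 6) = 4496388; 4496388 < 4782969? YES
  n = 42: C(42, 6) = 5245786; 5245786 < 4782969? NO
  n = 43: C(43, 6) = 6096454; 6096454 < 4782969? NO
The largest n with C(n, 6) < 4782969 is n = 41 (where E[X] = 1498796/1594323 ≈ 0.9401). Hence R_3(6) > 41, i.e. R_3(6) ≥ 42.

Largest n = 41; hence R_3(6) > 41.


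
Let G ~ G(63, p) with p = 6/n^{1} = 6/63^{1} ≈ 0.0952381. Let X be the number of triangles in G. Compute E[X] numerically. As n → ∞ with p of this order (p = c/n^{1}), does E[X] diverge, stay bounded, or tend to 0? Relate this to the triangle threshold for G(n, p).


Number of potential triangles: C(63, 3) = 39711.
Each occurs with probability p³ ≈ (0.0952381)³ ≈ 8.63837599e-04.
By linearity: E[X] = C(63, 3)·p³ ≈ 39711 · 8.63837599e-04 ≈ 34.303855.
Here α = 1, so p = 6/n is exactly at the triangle threshold p ~ 1/n. Asymptotically E[X] → c³/6 = 6³/6 = 36 ≈ 36.000000, a bounded constant. In this regime the triangle count is asymptotically Poisson(c³/6).

E[X] ≈ 34.303855; in regime p = Θ(1/n^{1}) E[X] stays bounded (at the triangle threshold p ~ 1/n).


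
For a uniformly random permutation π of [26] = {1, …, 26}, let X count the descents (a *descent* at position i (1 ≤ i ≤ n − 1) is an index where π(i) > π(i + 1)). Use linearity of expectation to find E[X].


Write X = Σ X_I over i = 1, …, 25, with X_I the indicator of one descent.
There are 25 indicators.
For each fixed i, the pair (π(i), π(i+1)) is a uniformly random ordered pair of distinct values from {1, …, 26}; by symmetry P[π(i) > π(i+1)] = 1/2.
By linearity: E[X] = 25 · (1/2) = (26 − 1) · (1/2) = 25/2 ≈ 12.50000.

E[X] = 25/2 = 12.50000.


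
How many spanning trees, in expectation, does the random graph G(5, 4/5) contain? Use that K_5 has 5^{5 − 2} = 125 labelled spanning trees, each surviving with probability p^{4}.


K_5 has 5^{5 − 2} = 125 labelled spanning trees.
For each such spanning tree H, let X_H = 1 if all 4 edges of H are present in G. Then P[X_H = 1] = p^{4} = (4/5)^{4} = 256/625.
Summing the indicators: E[X] = Σ_H E[X_H] = 125 · p^{4} = 125 · 256/625 = 256/5.
Numerically: E[X] ≈ 51.2.

E[X] = 125 · (4/5)^{4} = 256/5 ≈ 51.2.


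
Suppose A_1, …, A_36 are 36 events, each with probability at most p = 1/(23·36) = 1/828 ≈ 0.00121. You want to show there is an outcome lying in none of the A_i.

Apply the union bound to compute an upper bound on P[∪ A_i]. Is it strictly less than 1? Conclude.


Union bound: P[∪_{i=1}^{36} A_i] ≤ Σ_i P[A_i] ≤ 36·p = 36·(1/828) = 1/23.
Numerically: 1/23 ≈ 0.04348.
Is 1/23 < 1? YES.
Since P[∪ A_i] ≤ 1/23 < 1, the complement has P[∩ A_i^c] ≥ 1 − 1/23 = 22/23 > 0, so some outcome avoids every A_i.

36·p = 1/23 ≈ 0.04348; existence CERTIFIED by the union bound.


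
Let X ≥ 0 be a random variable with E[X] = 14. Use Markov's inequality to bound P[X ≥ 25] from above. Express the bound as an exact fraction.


μ = E[X] = 14, a = 25.
Markov: P[X ≥ 25] ≤ μ/a = (14)/25 = 14/25.
Numerically: ≈ 0.560.
(Since a = 25 > μ = 14.000, the bound 14/25 is < 1 and informative.)

P[X ≥ 25] ≤ 14/25 ≈ 0.560.


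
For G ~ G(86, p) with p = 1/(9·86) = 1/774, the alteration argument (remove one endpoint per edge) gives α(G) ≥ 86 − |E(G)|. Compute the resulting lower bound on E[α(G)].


E[|E(G)|] = C(86, 2)·p = 3655 · (1/774) = 85/18.
E[α(G)] ≥ n − E[|E(G)|] = 86 − 85/18 = 1463/18.
Numerically: ≈ 81.2778.
(This is only a lower bound; the true E[α(G)] may be larger.)

E[α(G)] ≥ 1463/18 ≈ 81.2778.


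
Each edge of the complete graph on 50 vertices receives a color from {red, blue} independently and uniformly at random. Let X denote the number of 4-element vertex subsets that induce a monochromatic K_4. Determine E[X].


Let X = Σ_S X_S over the C(50, 4) = 230300 subsets S of size 4, where X_S = 1 if the K_4 on S is monochromatic.
For a fixed S, the K_4 on S has C(4, 2) = 6 edges. P[all 6 edges red] = (1/2)^6, and likewise for blue, so P[monochromatic] = 2·(1/2)^6 = 2^{1 − 6} = 1/32.
By linearity: E[X] = C(50, 4) · 2^{1 − 6} = 230300 · 1/32 = 57575/8.
Numerically: E[X] ≈ 7196.8750.

E[X] = C(50,4)·2^(1−C(4,2)) = 57575/8 ≈ 7196.8750.


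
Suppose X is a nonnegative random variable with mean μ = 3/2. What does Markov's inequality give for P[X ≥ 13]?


μ = E[X] = 3/2, a = 13.
Markov: P[X ≥ 13] ≤ μ/a = (3/2)/13 = 3/26.
Numerically: ≈ 0.115.
(Since a = 13 > μ = 1.500, the bound 3/26 is < 1 and informative.)

P[X ≥ 13] ≤ 3/26 ≈ 0.115.


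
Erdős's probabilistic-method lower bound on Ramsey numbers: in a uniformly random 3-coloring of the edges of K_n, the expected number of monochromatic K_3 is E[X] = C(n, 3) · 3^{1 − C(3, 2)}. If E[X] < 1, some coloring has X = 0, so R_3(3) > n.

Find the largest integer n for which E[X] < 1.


We need C(n, 3) · 3^{1 − 3} < 1, i.e. C(n, 3) < 3^{3 − 1} = 9.
Check values of n near the boundary:
  n = 3: C(3, 3) = 1; 1 < 9? YES
  n = 4: C(4, 3) = 4; 4 < 9? YES
  n = 5: C(5, 3) = 10; 10 < 9? NO
  n = 6: C(6, 3) = 20; 20 < 9? NO
The largest n with C(n, 3) < 9 is n = 4 (where E[X] = 4/9 ≈ 0.44444). Hence R_3(3) > 4, i.e. R_3(3) ≥ 5.

Largest n = 4; hence R_3(3) > 4.


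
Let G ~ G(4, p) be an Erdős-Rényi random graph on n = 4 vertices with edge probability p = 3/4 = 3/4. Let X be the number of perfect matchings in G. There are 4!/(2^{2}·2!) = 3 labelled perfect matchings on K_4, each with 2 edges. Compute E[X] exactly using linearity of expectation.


K_4 has 4!/(2^{2}·2!) = 3 labelled perfect matchings.
For each such perfect matching H, let X_H = 1 if all 2 edges of H are present in G. Then P[X_H = 1] = p^{2} = (3/4)^{2} = 9/16.
Summing the indicators: E[X] = Σ_H E[X_H] = 3 · p^{2} = 3 · 9/16 = 27/16.
Numerically: E[X] ≈ 1.6875.

E[X] = 3 · (3/4)^{2} = 27/16 ≈ 1.6875.


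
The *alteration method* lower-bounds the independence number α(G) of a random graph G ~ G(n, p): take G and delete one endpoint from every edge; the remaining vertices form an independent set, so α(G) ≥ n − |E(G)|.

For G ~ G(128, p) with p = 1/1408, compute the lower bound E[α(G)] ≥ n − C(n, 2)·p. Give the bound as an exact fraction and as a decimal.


E[|E(G)|] = C(128, 2)·p = 8128 · (1/1408) = 127/22.
E[α(G)] ≥ n − E[|E(G)|] = 128 − 127/22 = 2689/22.
Numerically: ≈ 122.227.
(This is only a lower bound; the true E[α(G)] may be larger.)

E[α(G)] ≥ 2689/22 ≈ 122.227.


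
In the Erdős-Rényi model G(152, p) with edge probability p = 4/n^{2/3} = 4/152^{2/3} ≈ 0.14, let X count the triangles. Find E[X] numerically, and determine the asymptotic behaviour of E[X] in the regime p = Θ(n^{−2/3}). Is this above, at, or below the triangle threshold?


Number of potential triangles: C(152, 3) = 573800.
Each occurs with probability p³ ≈ (0.14)³ ≈ 2.77008e-03.
By linearity: E[X] = C(152, 3)·p³ ≈ 573800 · 2.77008e-03 ≈ 1589.474.
Since α = 2/3 < 1, p = c/n^{2/3} ≫ 1/n is above the triangle threshold p ~ 1/n. Asymptotically E[X] ~ (c³/6)·n^{3(1−α)} = (4³/6)·n^{1} → ∞; triangles are abundant w.h.p.

E[X] ≈ 1589.474; in regime p = Θ(1/n^{2/3}) E[X] diverges (above the triangle threshold p ~ 1/n).


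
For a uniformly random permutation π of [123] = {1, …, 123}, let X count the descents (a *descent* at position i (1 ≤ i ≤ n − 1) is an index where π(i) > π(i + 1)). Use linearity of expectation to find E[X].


Write X = Σ X_I over i = 1, …, 122, with X_I the indicator of one descent.
There are 122 indicators.
For each fixed i, the pair (π(i), π(i+1)) is a uniformly random ordered pair of distinct values from {1, …, 123}; by symmetry P[π(i) > π(i+1)] = 1/2.
By linearity: E[X] = 122 · (1/2) = (123 − 1) · (1/2) = 61 ≈ 61.000.

E[X] = 61 = 61.000.


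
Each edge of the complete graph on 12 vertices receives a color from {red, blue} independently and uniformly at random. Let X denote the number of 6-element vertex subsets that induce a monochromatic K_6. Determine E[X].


Let X = Σ_S X_S over the C(12, 6) = 924 subsets S of size 6, where X_S = 1 if the K_6 on S is monochromatic.
For a fixed S, the K_6 on S has C(6, 2) = 15 edges. P[all 15 edges red] = (1/2)^15, and likewise for blue, so P[monochromatic] = 2·(1/2)^15 = 2^{1 − 15} = 1/16384.
By linearity of expectation: E[X] = C(12, 6) · 2^{1 − 15} = 924 · 1/16384 = 231/4096.
Numerically: E[X] ≈ 0.056.

E[X] = C(12,6)·2^(1−C(6,2)) = 231/4096 ≈ 0.056.


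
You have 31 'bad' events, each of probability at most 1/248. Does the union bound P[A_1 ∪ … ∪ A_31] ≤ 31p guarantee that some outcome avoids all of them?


Union bound: P[∪_{i=1}^{31} A_i] ≤ Σ_i P[A_i] ≤ 31·p = 31·(1/248) = 1/8.
Numerically: 1/8 ≈ 0.125000.
Is 1/8 < 1? YES.
Since P[∪ A_i] ≤ 1/8 < 1, the complement has P[∩ A_i^c] ≥ 1 − 1/8 = 7/8 > 0, so some outcome avoids every A_i.

31·p = 1/8 ≈ 0.125000; existence CERTIFIED by the union bound.


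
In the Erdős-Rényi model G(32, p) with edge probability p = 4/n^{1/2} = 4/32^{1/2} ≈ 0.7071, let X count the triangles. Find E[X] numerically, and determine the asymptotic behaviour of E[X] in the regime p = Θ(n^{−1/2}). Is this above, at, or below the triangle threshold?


Number of potential triangles: C(32, 3) = 4960.
Each occurs with probability p³ ≈ (0.7071)³ ≈ 3.535534e-01.
By linearity: E[X] = C(32, 3)·p³ ≈ 4960 · 3.535534e-01 ≈ 1753.6248.
Since α = 1/2 < 1, p = c/n^{1/2} ≫ 1/n is above the triangle threshold p ~ 1/n. Asymptotically E[X] ~ (c³/6)·n^{3(1−α)} = (4³/6)·n^{1.5} → ∞; triangles are abundant w.h.p.

E[X] ≈ 1753.6248; in regime p = Θ(1/n^{1/2}) E[X] diverges (above the triangle threshold p ~ 1/n).


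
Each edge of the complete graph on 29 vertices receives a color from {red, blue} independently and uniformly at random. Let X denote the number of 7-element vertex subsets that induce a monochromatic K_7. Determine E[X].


Let X = Σ_S X_S over the C(29, 7) = 1560780 subsets S of size 7, where X_S = 1 if the K_7 on S is monochromatic.
For a fixed S, the K_7 on S has C(7, 2) = 21 edges. P[all 21 edges red] = (1/2)^21, and likewise for blue, so P[monochromatic] = 2·(1/2)^21 = 2^{1 − 21} = 1/1048576.
By linearity of expectation: E[X] = C(29, 7) · 2^{1 − 21} = 1560780 · 1/1048576 = 390195/262144.
Numerically: E[X] ≈ 1.488476.

E[X] = C(29,7)·2^(1−C(7,2)) = 390195/262144 ≈ 1.488476.


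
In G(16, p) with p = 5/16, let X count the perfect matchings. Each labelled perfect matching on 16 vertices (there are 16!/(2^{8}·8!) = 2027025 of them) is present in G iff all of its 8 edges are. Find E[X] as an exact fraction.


K_16 has 16!/(2^{8}·8!) = 2027025 labelled perfect matchings.
For each such perfect matching H, let X_H = 1 if all 8 edges of H are present in G. Then P[X_H = 1] = p^{8} = (5/16)^{8} = 390625/4294967296.
By linearity: E[X] = Σ_H E[X_H] = 2027025 · p^{8} = 2027025 · 390625/4294967296 = 791806640625/4294967296.
Numerically: E[X] ≈ 184.

E[X] = 2027025 · (5/16)^{8} = 791806640625/4294967296 ≈ 184.


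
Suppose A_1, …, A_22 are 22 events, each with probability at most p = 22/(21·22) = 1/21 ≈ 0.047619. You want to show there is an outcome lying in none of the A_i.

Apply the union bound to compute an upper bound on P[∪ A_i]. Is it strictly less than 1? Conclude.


Union bound: P[∪_{i=1}^{22} A_i] ≤ Σ_i P[A_i] ≤ 22·p = 22·(1/21) = 22/21.
Numerically: 22/21 ≈ 1.047619.
Is 22/21 < 1? NO.
Since the bound 22/21 is ≥ 1, the union bound is uninformative here; it does NOT by itself certify existence.

22·p = 22/21 ≈ 1.047619; existence NOT certified by the union bound.


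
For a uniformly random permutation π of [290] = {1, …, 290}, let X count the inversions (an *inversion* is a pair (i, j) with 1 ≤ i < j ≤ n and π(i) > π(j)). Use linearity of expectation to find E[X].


Write X = Σ X_I over the C(290, 2) = 41905 pairs i < j, with X_I the indicator of one inversion.
There are 41905 indicators.
For each fixed pair i < j, the values π(i) and π(j) are two distinct elements of {1, …, 290} in uniformly random order; by symmetry P[π(i) > π(j)] = 1/2.
By linearity: E[X] = 41905 · (1/2) = C(290, 2) · (1/2) = 41905/2 = 41905/2 ≈ 20952.500000.

E[X] = 41905/2 = 20952.500000.


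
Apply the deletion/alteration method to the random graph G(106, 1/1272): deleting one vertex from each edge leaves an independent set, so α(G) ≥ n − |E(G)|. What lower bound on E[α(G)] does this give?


E[|E(G)|] = C(106, 2)·p = 5565 · (1/1272) = 35/8.
E[α(G)] ≥ n − E[|E(G)|] = 106 − 35/8 = 813/8.
Numerically: ≈ 101.6250.
(This is only a lower bound; the true E[α(G)] may be larger.)

E[α(G)] ≥ 813/8 ≈ 101.6250.


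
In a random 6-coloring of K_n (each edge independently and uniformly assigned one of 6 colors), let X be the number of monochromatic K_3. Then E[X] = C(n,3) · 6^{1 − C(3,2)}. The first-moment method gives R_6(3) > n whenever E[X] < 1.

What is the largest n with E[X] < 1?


We need C(n, 3) · 6^{1 − 3} < 1, i.e. C(n, 3) < 6^{3 − 1} = 36.
Check values of n near the boundary:
  n = 4: C(4, 3) = 4; 4 < 36? YES
  n = 5: C(5, 3) = 10; 10 < 36? YES
  n = 6: C(6, 3) = 20; 20 < 36? YES
  n = 7: C(7, 3) = 35; 35 < 36? YES
  n = 8: C(8, 3) = 56; 56 < 36? NO
  n = 9: C(9, 3) = 84; 84 < 36? NO
The largest n with C(n, 3) < 36 is n = 7 (where E[X] = 35/36 ≈ 0.972). Hence R_6(3) > 7, i.e. R_6(3) ≥ 8.

Largest n = 7; hence R_6(3) > 7.


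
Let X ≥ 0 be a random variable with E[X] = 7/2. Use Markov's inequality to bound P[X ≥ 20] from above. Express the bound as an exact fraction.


μ = E[X] = 7/2, a = 20.
Markov: P[X ≥ 20] ≤ μ/a = (7/2)/20 = 7/40.
Numerically: ≈ 0.175.
(Since a = 20 > μ = 3.500, the bound 7/40 is < 1 and informative.)

P[X ≥ 20] ≤ 7/40 ≈ 0.175.


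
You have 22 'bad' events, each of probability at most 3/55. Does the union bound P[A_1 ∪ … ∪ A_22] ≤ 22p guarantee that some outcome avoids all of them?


Union bound: P[∪_{i=1}^{22} A_i] ≤ Σ_i P[A_i] ≤ 22·p = 22·(3/55) = 6/5.
Numerically: 6/5 ≈ 1.200000.
Is 6/5 < 1? NO.
Since the bound 6/5 is ≥ 1, the union bound is uninformative here; it does NOT by itself certify existence.

22·p = 6/5 ≈ 1.200000; existence NOT certified by the union bound.


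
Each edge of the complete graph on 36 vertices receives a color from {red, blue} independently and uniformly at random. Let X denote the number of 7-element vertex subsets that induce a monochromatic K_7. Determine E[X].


Let X = Σ_S X_S over the C(36, 7) = 8347680 subsets S of size 7, where X_S = 1 if the K_7 on S is monochromatic.
For a fixed S, the K_7 on S has C(7, 2) = 21 edges. P[all 21 edges red] = (1/2)^21, and likewise for blue, so P[monochromatic] = 2·(1/2)^21 = 2^{1 − 21} = 1/1048576.
By linearity: E[X] = C(36, 7) · 2^{1 − 21} = 8347680 · 1/1048576 = 260865/32768.
Numerically: E[X] ≈ 7.961.

E[X] = C(36,7)·2^(1−C(7,2)) = 260865/32768 ≈ 7.961.


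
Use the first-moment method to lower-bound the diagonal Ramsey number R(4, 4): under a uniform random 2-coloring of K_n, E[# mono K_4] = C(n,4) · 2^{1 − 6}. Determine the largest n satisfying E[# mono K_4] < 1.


We need C(n, 4) · 2^{1 − 6} < 1, i.e. C(n, 4) < 2^{6 − 1} = 32.
Check values of n near the boundary:
  n = 4: C(4, 4) = 1; 1 < 32? YES
  n = 5: C(5, 4) = 5; 5 < 32? YES
  n = 6: C(6, 4) = 15; 15 < 32? YES
  n = 7: C(7, 4) = 35; 35 < 32? NO
  n = 8: C(8, 4) = 70; 70 < 32? NO
  n = 9: C(9, 4) = 126; 126 < 32? NO
The largest n with C(n, 4) < 32 is n = 6 (where E[X] = 15/32 ≈ 0.468750). Hence R(4, 4) > 6, i.e. R(4, 4) ≥ 7.

Largest n = 6; hence R(4, 4) > 6.


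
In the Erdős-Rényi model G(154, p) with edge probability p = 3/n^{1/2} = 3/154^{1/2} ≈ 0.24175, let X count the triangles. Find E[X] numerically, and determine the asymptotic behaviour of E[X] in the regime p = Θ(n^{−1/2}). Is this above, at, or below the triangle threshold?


Number of potential triangles: C(154, 3) = 596904.
Each occurs with probability p³ ≈ (0.24175)³ ≈ 1.4128065e-02.
By linearity: E[X] = C(154, 3)·p³ ≈ 596904 · 1.4128065e-02 ≈ 8433.09848.
Since α = 1/2 < 1, p = c/n^{1/2} ≫ 1/n is above the triangle threshold p ~ 1/n. Asymptotically E[X] ~ (c³/6)·n^{3(1−α)} = (3³/6)·n^{1.5} → ∞; triangles are abundant w.h.p.

E[X] ≈ 8433.09848; in regime p = Θ(1/n^{1/2}) E[X] diverges (above the triangle threshold p ~ 1/n).


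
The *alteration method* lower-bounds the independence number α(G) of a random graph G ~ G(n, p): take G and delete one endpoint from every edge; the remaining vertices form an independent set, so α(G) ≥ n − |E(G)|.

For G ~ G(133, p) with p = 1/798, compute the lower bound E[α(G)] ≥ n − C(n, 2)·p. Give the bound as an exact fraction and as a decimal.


E[|E(G)|] = C(133, 2)·p = 8778 · (1/798) = 11.
E[α(G)] ≥ n − E[|E(G)|] = 133 − 11 = 122.
Numerically: ≈ 122.00000.
(This is only a lower bound; the true E[α(G)] may be larger.)

E[α(G)] ≥ 122 ≈ 122.00000.


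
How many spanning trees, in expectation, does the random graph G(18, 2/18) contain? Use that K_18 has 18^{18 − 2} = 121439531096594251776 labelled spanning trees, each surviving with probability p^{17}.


K_18 has 18^{18 − 2} = 121439531096594251776 labelled spanning trees.
For each such spanning tree H, let X_H = 1 if all 17 edges of H are present in G. Then P[X_H = 1] = p^{17} = (1/9)^{17} = 1/16677181699666569.
By linearity of expectation: E[X] = Σ_H E[X_H] = 121439531096594251776 · p^{17} = 121439531096594251776 · 1/16677181699666569 = 65536/9.
Numerically: E[X] ≈ 7282.

E[X] = 121439531096594251776 · (1/9)^{17} = 65536/9 ≈ 7282.


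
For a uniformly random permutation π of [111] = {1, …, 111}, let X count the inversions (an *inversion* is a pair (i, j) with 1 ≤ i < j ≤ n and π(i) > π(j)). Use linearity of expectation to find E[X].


Write X = Σ X_I over the C(111, 2) = 6105 pairs i < j, with X_I the indicator of one inversion.
There are 6105 indicators.
For each fixed pair i < j, the values π(i) and π(j) are two distinct elements of {1, …, 111} in uniformly random order; by symmetry P[π(i) > π(j)] = 1/2.
By linearity: E[X] = 6105 · (1/2) = C(111, 2) · (1/2) = 6105/2 = 6105/2 ≈ 3052.50000.

E[X] = 6105/2 = 3052.50000.


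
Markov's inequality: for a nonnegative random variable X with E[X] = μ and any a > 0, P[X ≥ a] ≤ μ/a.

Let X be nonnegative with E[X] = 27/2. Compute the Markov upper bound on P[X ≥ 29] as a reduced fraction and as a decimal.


μ = E[X] = 27/2, a = 29.
Markov: P[X ≥ 29] ≤ μ/a = (27/2)/29 = 27/58.
Numerically: ≈ 0.4655.
(Since a = 29 > μ = 13.5000, the bound 27/58 is < 1 and informative.)

P[X ≥ 29] ≤ 27/58 ≈ 0.4655.


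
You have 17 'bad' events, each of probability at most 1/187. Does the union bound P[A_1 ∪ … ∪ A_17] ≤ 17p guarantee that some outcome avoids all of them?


Union bound: P[∪_{i=1}^{17} A_i] ≤ Σ_i P[A_i] ≤ 17·p = 17·(1/187) = 1/11.
Numerically: 1/11 ≈ 0.09091.
Is 1/11 < 1? YES.
Since P[∪ A_i] ≤ 1/11 < 1, the complement has P[∩ A_i^c] ≥ 1 − 1/11 = 10/11 > 0, so some outcome avoids every A_i.

17·p = 1/11 ≈ 0.09091; existence CERTIFIED by the union bound.
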